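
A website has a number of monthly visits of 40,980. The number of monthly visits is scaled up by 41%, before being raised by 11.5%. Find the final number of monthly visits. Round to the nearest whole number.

64,427

Each change multiplies by a factor: 1.41 × 1.115 = 1.57215.
40,980 × 1.57215 = 64426.707 ≈ 64,427.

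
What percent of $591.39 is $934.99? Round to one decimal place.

158.1%

$934.99 ÷ $591.39 ≈ 158.1%.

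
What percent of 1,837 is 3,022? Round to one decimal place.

3,022 ÷ 1,837 ≈ 164.5%.

164.5%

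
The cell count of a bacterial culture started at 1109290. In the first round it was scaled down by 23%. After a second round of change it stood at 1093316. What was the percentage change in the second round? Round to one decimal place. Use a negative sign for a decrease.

After the first round: 1109290 × 0.77 = 854153.3.
Second-round multiplier: 1093316 ÷ 854153.3 ≈ 1.28.
That is a change of 28.0%.

28.0%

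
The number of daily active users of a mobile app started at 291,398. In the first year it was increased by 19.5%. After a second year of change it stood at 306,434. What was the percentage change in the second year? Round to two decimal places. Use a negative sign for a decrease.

-12.00%

After the first year: 291,398 × 1.195 = 348220.61.
Second-year multiplier: 306,434 ÷ 348220.61 ≈ 0.88.
That is a change of -12.00%.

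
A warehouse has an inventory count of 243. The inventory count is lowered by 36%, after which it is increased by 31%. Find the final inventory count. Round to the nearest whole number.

Each change multiplies by a factor: 0.64 × 1.31 = 0.8384.
243 × 0.8384 = 203.7312 ≈ 204.

204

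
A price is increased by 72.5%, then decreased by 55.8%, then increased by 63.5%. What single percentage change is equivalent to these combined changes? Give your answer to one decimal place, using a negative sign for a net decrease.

The combined multiplier is 1.725 × 0.442 × 1.635 = 1.24660575.
That corresponds to an increase of 24.7%.

24.7%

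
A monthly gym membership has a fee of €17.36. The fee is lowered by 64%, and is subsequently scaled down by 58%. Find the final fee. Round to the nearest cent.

€2.62

Each change multiplies by a factor: 0.36 × 0.42 = 0.1512.
€17.36 × 0.1512 = €2.624832 ≈ €2.62.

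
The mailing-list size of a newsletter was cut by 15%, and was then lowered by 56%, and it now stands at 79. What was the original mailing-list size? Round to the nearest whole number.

211

Undoing the 56% decrease: 79 ÷ 0.44 ≈ 179.545455.
Undoing the 15% decrease: 179.545455 ÷ 0.85 ≈ 211.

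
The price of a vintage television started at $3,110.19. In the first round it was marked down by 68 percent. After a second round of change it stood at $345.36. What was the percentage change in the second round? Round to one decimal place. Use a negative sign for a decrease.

-65.3%

After the first round: $3,110.19 × 0.32 = $995.2608.
Second-round multiplier: $345.36 ÷ $995.2608 ≈ 0.347.
That is a change of -65.3%.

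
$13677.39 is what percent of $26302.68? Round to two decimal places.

52.00%

$13677.39 ÷ $26302.68 ≈ 52.00%.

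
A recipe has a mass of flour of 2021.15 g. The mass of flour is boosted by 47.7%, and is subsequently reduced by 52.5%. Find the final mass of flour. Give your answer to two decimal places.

1417.99 g

47.7% increase: 2021.15 × 1.477 = 2985.23855.
52.5% decrease: 2985.23855 × 0.475 = 1417.98831125 ≈ 1417.99.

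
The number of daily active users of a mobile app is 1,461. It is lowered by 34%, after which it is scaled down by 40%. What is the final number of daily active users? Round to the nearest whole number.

579

34% decrease: 1,461 × 0.66 = 964.26.
Apply the 40% decrease: 964.26 × 0.6 = 578.556 ≈ 579.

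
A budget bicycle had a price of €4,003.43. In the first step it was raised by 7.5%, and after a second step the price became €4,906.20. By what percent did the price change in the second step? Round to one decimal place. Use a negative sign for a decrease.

After the first step: €4,003.43 × 1.075 = €4303.68725.
Second-step multiplier: €4,906.20 ÷ €4303.68725 ≈ 1.14.
That is a change of 14.0%.

14.0%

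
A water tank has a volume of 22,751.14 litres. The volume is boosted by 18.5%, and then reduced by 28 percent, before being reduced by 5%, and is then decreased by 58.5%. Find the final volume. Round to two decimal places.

7,652.89 litres

Apply the 18.5% increase: 22,751.14 × 1.185 = 26960.1009.
Apply the 28% decrease: 26960.1009 × 0.72 = 19411.272648.
Apply the 5% decrease: 19411.272648 × 0.95 = 18440.7090156.
After the 58.5% decrease: 18440.7090156 × 0.415 = 7652.894241474 ≈ 7,652.89.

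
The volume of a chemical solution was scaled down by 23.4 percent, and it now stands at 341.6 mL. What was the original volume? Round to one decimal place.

The overall multiplier applied was 0.766.
So the original volume was 341.6 ÷ 0.766 ≈ 446.0 mL.

446.0 mL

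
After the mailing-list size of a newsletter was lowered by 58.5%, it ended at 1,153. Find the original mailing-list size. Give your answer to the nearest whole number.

2,778

The overall multiplier applied was 0.415.
So the original mailing-list size was 1,153 ÷ 0.415 ≈ 2,778.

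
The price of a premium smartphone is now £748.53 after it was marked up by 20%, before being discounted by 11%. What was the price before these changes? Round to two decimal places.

£700.87

Undoing the 11% decrease: £748.53 ÷ 0.89 ≈ £841.044944.
Undoing the 20% increase: £841.044944 ÷ 1.2 ≈ £700.87.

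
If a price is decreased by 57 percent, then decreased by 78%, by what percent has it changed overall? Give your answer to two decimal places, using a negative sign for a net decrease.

-90.54%

A 57% decrease multiplies by 0.43.
Then a 78% decrease: 0.43 × 0.22 = 0.0946.
Overall factor 0.0946, i.e. -90.54%.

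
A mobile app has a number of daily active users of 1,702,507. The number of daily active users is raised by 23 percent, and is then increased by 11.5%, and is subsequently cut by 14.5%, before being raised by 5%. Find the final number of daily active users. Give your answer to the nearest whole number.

Apply the 23% increase: 1,702,507 × 1.23 = 2094083.61.
After the 11.5% increase: 2094083.61 × 1.115 = 2334903.22515.
Apply the 14.5% decrease: 2334903.22515 × 0.855 = 1996342.25750325.
After the 5% increase: 1996342.25750325 × 1.05 = 2096159.3703784125 ≈ 2,096,159.

2,096,159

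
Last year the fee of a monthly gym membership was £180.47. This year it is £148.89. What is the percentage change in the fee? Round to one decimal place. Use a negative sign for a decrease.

Change: £148.89 − £180.47 = -£31.58.
Relative to the original: -£31.58 ÷ £180.47 ≈ -17.5%.

-17.5%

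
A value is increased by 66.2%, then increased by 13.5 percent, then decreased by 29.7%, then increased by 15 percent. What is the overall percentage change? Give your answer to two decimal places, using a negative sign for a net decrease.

52.50%

The combined multiplier is 1.662 × 1.135 × 0.703 × 1.15 = 1.5250358265.
That corresponds to an increase of 52.50%.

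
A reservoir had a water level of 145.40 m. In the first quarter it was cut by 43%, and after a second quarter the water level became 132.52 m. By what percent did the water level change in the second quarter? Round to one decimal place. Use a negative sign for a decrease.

After the first quarter: 145.40 × 0.57 = 82.878.
Second-quarter multiplier: 132.52 ÷ 82.878 ≈ 1.59898.
That is a change of 59.9%.

59.9%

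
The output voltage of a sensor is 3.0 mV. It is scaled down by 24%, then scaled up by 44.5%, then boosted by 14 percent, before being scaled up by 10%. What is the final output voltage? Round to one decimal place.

4.1 mV

Each change multiplies by a factor: 0.76 × 1.445 × 1.14 × 1.1 = 1.3771428.
3.0 × 1.3771428 = 4.1314284 ≈ 4.1.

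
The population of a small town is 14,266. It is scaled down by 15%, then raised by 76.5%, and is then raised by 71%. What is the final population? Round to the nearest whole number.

Apply the 15% decrease: 14,266 × 0.85 = 12126.1.
After the 76.5% increase: 12126.1 × 1.765 = 21402.5665.
71% increase: 21402.5665 × 1.71 = 36598.388715 ≈ 36,598.

36,598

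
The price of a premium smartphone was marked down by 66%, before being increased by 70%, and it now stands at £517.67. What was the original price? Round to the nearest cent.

The overall multiplier applied was 0.34 × 1.7 = 0.578.
So the original price was £517.67 ÷ 0.578 ≈ £895.62.

£895.62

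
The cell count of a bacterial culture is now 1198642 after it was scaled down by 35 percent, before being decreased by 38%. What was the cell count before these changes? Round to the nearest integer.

Undoing the 38% decrease: 1198642 ÷ 0.62 ≈ 1933293.548387.
Undoing the 35% decrease: 1933293.548387 ÷ 0.65 ≈ 2974298.

2974298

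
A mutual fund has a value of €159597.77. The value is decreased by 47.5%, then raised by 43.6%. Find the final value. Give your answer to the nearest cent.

Each change multiplies by a factor: 0.525 × 1.436 = 0.7539.
€159597.77 × 0.7539 = €120320.758803 ≈ €120320.76.

€120320.76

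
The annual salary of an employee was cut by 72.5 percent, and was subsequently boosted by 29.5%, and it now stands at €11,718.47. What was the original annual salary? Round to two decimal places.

€32,905.50

The overall multiplier applied was 0.275 × 1.295 = 0.356125.
So the original annual salary was €11,718.47 ÷ 0.356125 ≈ €32,905.50.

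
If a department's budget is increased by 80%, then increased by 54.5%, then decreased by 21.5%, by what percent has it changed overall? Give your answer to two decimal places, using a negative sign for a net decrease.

118.31%

The combined multiplier is 1.8 × 1.545 × 0.785 = 2.183085.
That corresponds to an increase of 118.31%.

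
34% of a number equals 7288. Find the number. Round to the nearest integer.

21435

7288 ÷ 0.34 ≈ 21435.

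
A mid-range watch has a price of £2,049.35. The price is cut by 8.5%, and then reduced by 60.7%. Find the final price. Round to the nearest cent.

£736.94

Each change multiplies by a factor: 0.915 × 0.393 = 0.359595.
£2,049.35 × 0.359595 = £736.93601325 ≈ £736.94.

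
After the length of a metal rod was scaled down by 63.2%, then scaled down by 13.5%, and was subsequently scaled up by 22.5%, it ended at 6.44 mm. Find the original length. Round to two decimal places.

16.52 mm

The overall multiplier applied was 0.368 × 0.865 × 1.225 = 0.389942.
So the original length was 6.44 ÷ 0.389942 ≈ 16.52 mm.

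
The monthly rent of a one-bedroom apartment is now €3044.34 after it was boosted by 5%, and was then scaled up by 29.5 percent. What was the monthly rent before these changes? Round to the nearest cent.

Undoing the 29.5% increase: €3044.34 ÷ 1.295 ≈ €2350.841699.
Undoing the 5% increase: €2350.841699 ÷ 1.05 ≈ €2238.90.

€2238.90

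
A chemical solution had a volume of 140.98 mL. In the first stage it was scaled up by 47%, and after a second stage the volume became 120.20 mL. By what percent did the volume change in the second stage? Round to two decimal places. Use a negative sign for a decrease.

-42.00%

After the first stage: 140.98 × 1.47 = 207.2406.
Second-stage multiplier: 120.20 ÷ 207.2406 ≈ 0.580002.
That is a change of -42.00%.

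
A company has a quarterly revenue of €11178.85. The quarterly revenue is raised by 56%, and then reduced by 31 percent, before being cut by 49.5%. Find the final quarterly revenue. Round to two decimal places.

Apply the 56% increase: €11178.85 × 1.56 = €17439.006.
31% decrease: €17439.006 × 0.69 = €12032.91414.
After the 49.5% decrease: €12032.91414 × 0.505 = €6076.6216407 ≈ €6076.62.

€6076.62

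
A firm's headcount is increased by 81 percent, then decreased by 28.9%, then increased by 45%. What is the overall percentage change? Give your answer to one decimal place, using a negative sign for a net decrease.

An 81% increase multiplies by 1.81.
Then a 28.9% decrease: 1.81 × 0.711 = 1.28691.
Then a 45% increase: 1.28691 × 1.45 = 1.8660195.
Overall factor 1.8660195, i.e. 86.6%.

86.6%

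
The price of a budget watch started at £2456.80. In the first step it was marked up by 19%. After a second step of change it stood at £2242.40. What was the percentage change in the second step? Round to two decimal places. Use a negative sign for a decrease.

-23.30%

After the first step: £2456.80 × 1.19 = £2923.592.
Second-step multiplier: £2242.40 ÷ £2923.592 ≈ 0.767002.
That is a change of -23.30%.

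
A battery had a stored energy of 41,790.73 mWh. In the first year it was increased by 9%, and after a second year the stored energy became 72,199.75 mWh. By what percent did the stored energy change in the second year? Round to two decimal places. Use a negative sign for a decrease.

After the first year: 41,790.73 × 1.09 = 45551.8957.
Second-year multiplier: 72,199.75 ÷ 45551.8957 ≈ 1.585.
That is a change of 58.50%.

58.50%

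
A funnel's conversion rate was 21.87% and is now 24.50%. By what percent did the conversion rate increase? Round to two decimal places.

12.03%

The change is 24.50 − 21.87 = 2.63 percentage points.
Relative to the original 21.87%, that is 2.63 ÷ 21.87 ≈ 12.03%.
So the conversion rate rose by 12.03%.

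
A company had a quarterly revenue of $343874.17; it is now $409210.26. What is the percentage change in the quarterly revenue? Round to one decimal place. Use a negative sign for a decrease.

Change: $409210.26 − $343874.17 = $65336.09.
Relative to the original: $65336.09 ÷ $343874.17 ≈ 19.0%.

19.0%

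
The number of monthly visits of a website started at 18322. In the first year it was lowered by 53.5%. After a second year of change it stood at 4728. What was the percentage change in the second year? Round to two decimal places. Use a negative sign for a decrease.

-44.51%

After the first year: 18322 × 0.465 = 8519.73.
Second-year multiplier: 4728 ÷ 8519.73 ≈ 0.554947.
That is a change of -44.51%.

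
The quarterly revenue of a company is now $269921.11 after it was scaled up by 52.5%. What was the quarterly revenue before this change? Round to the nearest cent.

The overall multiplier applied was 1.525.
So the original quarterly revenue was $269921.11 ÷ 1.525 ≈ $176997.45.

$176997.45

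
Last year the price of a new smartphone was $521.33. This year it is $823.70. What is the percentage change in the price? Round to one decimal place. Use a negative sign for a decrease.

58.0%

Change: $823.70 − $521.33 = $302.37.
Relative to the original: $302.37 ÷ $521.33 ≈ 58.0%.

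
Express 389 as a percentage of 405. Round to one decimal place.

96.0%

389 ÷ 405 ≈ 96.0%.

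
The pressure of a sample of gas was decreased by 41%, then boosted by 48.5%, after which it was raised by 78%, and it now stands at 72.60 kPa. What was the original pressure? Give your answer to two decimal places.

46.55 kPa

Undoing the 78% increase: 72.60 ÷ 1.78 ≈ 40.786517.
Undoing the 48.5% increase: 40.786517 ÷ 1.485 ≈ 27.465668.
Undoing the 41% decrease: 27.465668 ÷ 0.59 ≈ 46.55 kPa.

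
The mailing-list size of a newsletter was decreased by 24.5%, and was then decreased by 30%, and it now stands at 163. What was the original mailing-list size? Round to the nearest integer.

The overall multiplier applied was 0.755 × 0.7 = 0.5285.
So the original mailing-list size was 163 ÷ 0.5285 ≈ 308.

308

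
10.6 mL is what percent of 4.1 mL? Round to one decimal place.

10.6 mL ÷ 4.1 mL ≈ 258.5%.

258.5%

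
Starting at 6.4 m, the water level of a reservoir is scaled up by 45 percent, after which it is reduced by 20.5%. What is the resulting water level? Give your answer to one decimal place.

Apply the 45% increase: 6.4 × 1.45 = 9.28.
Apply the 20.5% decrease: 9.28 × 0.795 = 7.3776 ≈ 7.4.

7.4 m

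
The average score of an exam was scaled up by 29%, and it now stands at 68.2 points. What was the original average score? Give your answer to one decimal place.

52.9 points

The overall multiplier applied was 1.29.
So the original average score was 68.2 ÷ 1.29 ≈ 52.9 points.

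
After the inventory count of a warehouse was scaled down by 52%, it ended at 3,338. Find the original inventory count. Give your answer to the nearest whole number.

The overall multiplier applied was 0.48.
So the original inventory count was 3,338 ÷ 0.48 ≈ 6,954.

6,954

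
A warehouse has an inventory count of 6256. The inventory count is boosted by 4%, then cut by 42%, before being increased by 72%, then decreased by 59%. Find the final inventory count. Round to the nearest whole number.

Each change multiplies by a factor: 1.04 × 0.58 × 1.72 × 0.41 = 0.42537664.
6256 × 0.42537664 = 2661.15625984 ≈ 2661.

2661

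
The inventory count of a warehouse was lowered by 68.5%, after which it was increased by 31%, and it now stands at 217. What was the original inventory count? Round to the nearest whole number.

The overall multiplier applied was 0.315 × 1.31 = 0.41265.
So the original inventory count was 217 ÷ 0.41265 ≈ 526.

526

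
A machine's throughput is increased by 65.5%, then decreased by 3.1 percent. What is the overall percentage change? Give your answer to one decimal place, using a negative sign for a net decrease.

60.4%

A 65.5% increase multiplies by 1.655.
Then a 3.1% decrease: 1.655 × 0.969 = 1.603695.
Overall factor 1.603695, i.e. 60.4%.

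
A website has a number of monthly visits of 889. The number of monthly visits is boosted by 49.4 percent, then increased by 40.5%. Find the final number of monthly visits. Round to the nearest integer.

Apply the 49.4% increase: 889 × 1.494 = 1328.166.
After the 40.5% increase: 1328.166 × 1.405 = 1866.07323 ≈ 1866.

1866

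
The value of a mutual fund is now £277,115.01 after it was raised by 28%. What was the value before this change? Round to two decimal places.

£216,496.10

The overall multiplier applied was 1.28.
So the original value was £277,115.01 ÷ 1.28 ≈ £216,496.10.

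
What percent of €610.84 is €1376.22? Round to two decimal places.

225.30%

€1376.22 ÷ €610.84 ≈ 225.30%.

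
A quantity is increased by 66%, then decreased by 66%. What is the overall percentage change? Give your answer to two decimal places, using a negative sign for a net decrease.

-43.56%

The combined multiplier is 1.66 × 0.34 = 0.5644.
That corresponds to a decrease of 43.56%.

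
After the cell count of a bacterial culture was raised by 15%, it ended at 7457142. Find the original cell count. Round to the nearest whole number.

6484471

The overall multiplier applied was 1.15.
So the original cell count was 7457142 ÷ 1.15 ≈ 6484471.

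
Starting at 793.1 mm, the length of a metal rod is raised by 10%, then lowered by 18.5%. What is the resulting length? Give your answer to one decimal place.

711.0 mm

Apply the 10% increase: 793.1 × 1.1 = 872.41.
Apply the 18.5% decrease: 872.41 × 0.815 = 711.01415 ≈ 711.0.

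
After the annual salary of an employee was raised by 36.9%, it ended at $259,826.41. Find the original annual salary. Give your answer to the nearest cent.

$189,792.85

The overall multiplier applied was 1.369.
So the original annual salary was $259,826.41 ÷ 1.369 ≈ $189,792.85.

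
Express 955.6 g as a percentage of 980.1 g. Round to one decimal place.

955.6 g ÷ 980.1 g ≈ 97.5%.

97.5%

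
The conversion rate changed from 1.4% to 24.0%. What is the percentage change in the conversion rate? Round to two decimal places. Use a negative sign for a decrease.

The change is 24.0 − 1.4 = 22.6 percentage points.
Relative to the original 1.4%, that is 22.6 ÷ 1.4 ≈ 1614.29%.

1614.29%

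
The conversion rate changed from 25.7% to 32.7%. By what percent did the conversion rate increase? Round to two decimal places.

The change is 32.7 − 25.7 = 7.0 percentage points.
Relative to the original 25.7%, that is 7.0 ÷ 25.7 ≈ 27.24%.
So the conversion rate rose by 27.24%.

27.24%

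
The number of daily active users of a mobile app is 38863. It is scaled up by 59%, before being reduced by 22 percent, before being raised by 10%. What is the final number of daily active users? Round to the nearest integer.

53018

After the 59% increase: 38863 × 1.59 = 61792.17.
After the 22% decrease: 61792.17 × 0.78 = 48197.8926.
Apply the 10% increase: 48197.8926 × 1.1 = 53017.68186 ≈ 53018.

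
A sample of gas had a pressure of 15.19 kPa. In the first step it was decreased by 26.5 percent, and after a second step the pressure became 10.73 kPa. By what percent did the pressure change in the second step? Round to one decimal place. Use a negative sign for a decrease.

After the first step: 15.19 × 0.735 = 11.16465.
Second-step multiplier: 10.73 ÷ 11.16465 ≈ 0.96107.
That is a change of -3.9%.

-3.9%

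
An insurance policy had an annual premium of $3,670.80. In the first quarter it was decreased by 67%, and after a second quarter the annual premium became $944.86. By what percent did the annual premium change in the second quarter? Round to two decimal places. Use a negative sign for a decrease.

-22.00%

After the first quarter: $3,670.80 × 0.33 = $1211.364.
Second-quarter multiplier: $944.86 ÷ $1211.364 ≈ 0.779997.
That is a change of -22.00%.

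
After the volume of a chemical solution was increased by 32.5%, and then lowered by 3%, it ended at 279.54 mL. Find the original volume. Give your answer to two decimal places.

The overall multiplier applied was 1.325 × 0.97 = 1.28525.
So the original volume was 279.54 ÷ 1.28525 ≈ 217.50 mL.

217.50 mL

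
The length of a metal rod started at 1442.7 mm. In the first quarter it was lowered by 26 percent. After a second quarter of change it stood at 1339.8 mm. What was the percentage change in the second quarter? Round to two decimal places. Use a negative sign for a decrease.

After the first quarter: 1442.7 × 0.74 = 1067.598.
Second-quarter multiplier: 1339.8 ÷ 1067.598 ≈ 1.254967.
That is a change of 25.50%.

25.50%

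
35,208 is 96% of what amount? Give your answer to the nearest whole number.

36,675

35,208 ÷ 0.96 = 36,675.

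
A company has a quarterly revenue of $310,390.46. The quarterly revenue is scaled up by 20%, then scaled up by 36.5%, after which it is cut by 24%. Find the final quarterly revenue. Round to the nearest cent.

After the 20% increase: $310,390.46 × 1.2 = $372468.552.
36.5% increase: $372468.552 × 1.365 = $508419.57348.
After the 24% decrease: $508419.57348 × 0.76 = $386398.8758448 ≈ $386,398.88.

$386,398.88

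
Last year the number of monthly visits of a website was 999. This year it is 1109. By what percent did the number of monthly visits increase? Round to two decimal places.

11.01%

Change: 1109 − 999 = 110.
Relative to the original: 110 ÷ 999 ≈ 11.01%.
So the number of monthly visits increased by 11.01%.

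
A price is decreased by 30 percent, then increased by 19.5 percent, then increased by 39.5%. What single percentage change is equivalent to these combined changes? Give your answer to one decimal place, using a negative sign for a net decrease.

16.7%

A 30% decrease multiplies by 0.7.
Then a 19.5% increase: 0.7 × 1.195 = 0.8365.
Then a 39.5% increase: 0.8365 × 1.395 = 1.1669175.
Overall factor 1.1669175, i.e. 16.7%.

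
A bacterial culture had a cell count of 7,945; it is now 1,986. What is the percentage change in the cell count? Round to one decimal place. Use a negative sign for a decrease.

-75.0%

Change: 1,986 − 7,945 = -5,959.
Relative to the original: -5,959 ÷ 7,945 ≈ -75.0%.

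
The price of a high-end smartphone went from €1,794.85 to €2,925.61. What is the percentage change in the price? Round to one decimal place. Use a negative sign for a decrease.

Change: €2,925.61 − €1,794.85 = €1,130.76.
Relative to the original: €1,130.76 ÷ €1,794.85 ≈ 63.0%.

63.0%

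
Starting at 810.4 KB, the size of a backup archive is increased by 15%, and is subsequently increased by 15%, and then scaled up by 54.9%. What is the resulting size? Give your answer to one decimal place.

1660.1 KB

15% increase: 810.4 × 1.15 = 931.96.
15% increase: 931.96 × 1.15 = 1071.754.
Apply the 54.9% increase: 1071.754 × 1.549 = 1660.146946 ≈ 1660.1.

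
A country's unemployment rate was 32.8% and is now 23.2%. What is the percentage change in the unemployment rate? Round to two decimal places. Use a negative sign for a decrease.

-29.27%

The change is 23.2 − 32.8 = -9.6 percentage points.
Relative to the original 32.8%, that is -9.6 ÷ 32.8 ≈ -29.27%.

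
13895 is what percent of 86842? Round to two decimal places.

13895 ÷ 86842 ≈ 16.00%.

16.00%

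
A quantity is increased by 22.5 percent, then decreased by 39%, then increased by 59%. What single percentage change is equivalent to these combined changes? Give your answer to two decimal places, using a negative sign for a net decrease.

18.81%

A 22.5% increase multiplies by 1.225.
Then a 39% decrease: 1.225 × 0.61 = 0.74725.
Then a 59% increase: 0.74725 × 1.59 = 1.1881275.
Overall factor 1.1881275, i.e. 18.81%.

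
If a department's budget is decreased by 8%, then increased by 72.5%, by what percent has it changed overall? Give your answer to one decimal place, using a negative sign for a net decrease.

The combined multiplier is 0.92 × 1.725 = 1.587.
That corresponds to an increase of 58.7%.

58.7%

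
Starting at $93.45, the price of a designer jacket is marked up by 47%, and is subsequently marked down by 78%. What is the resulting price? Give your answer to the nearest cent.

$30.22

47% increase: $93.45 × 1.47 = $137.3715.
78% decrease: $137.3715 × 0.22 = $30.22173 ≈ $30.22.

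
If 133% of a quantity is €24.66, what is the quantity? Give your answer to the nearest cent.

€24.66 ÷ 1.33 ≈ €18.54.

€18.54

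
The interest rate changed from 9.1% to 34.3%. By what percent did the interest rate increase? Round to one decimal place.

The change is 34.3 − 9.1 = 25.2 percentage points.
Relative to the original 9.1%, that is 25.2 ÷ 9.1 ≈ 276.9%.
So the interest rate rose by 276.9%.

276.9%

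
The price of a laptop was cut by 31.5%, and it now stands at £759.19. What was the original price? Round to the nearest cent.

£1108.31

The overall multiplier applied was 0.685.
So the original price was £759.19 ÷ 0.685 ≈ £1108.31.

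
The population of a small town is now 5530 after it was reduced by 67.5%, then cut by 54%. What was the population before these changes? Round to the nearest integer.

36990

The overall multiplier applied was 0.325 × 0.46 = 0.1495.
So the original population was 5530 ÷ 0.1495 ≈ 36990.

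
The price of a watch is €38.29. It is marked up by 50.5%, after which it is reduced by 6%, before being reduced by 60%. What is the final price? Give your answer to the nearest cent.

€21.67

Each change multiplies by a factor: 1.505 × 0.94 × 0.4 = 0.56588.
€38.29 × 0.56588 = €21.6675452 ≈ €21.67.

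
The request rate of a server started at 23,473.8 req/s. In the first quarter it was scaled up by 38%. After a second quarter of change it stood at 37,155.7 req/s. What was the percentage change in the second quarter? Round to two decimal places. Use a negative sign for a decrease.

After the first quarter: 23,473.8 × 1.38 = 32393.844.
Second-quarter multiplier: 37,155.7 ÷ 32393.844 ≈ 1.146999.
That is a change of 14.70%.

14.70%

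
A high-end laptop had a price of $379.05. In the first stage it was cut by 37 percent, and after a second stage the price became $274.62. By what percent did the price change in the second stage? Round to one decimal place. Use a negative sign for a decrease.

After the first stage: $379.05 × 0.63 = $238.8015.
Second-stage multiplier: $274.62 ÷ $238.8015 ≈ 1.14999.
That is a change of 15.0%.

15.0%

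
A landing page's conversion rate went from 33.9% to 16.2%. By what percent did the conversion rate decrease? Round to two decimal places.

The change is 16.2 − 33.9 = -17.7 percentage points.
Relative to the original 33.9%, that is -17.7 ÷ 33.9 ≈ -52.21%.
So the conversion rate fell by 52.21%.

52.21%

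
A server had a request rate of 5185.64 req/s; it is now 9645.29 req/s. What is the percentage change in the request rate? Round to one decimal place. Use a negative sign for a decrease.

Change: 9645.29 − 5185.64 = 4459.65.
Relative to the original: 4459.65 ÷ 5185.64 ≈ 86.0%.

86.0%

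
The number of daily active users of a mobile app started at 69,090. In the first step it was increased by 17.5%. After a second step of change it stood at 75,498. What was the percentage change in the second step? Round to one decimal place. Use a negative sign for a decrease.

-7.0%

After the first step: 69,090 × 1.175 = 81180.75.
Second-step multiplier: 75,498 ÷ 81180.75 ≈ 0.93.
That is a change of -7.0%.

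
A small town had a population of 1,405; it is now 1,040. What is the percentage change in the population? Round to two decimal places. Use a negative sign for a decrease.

-25.98%

Change: 1,040 − 1,405 = -365.
Relative to the original: -365 ÷ 1,405 ≈ -25.98%.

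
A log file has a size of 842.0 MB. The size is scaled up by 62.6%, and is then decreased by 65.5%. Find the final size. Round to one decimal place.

Each change multiplies by a factor: 1.626 × 0.345 = 0.56097.
842.0 × 0.56097 = 472.33674 ≈ 472.3.

472.3 MB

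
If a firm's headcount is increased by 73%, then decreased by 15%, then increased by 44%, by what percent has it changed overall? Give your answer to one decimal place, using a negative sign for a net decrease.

111.8%

The combined multiplier is 1.73 × 0.85 × 1.44 = 2.11752.
That corresponds to an increase of 111.8%.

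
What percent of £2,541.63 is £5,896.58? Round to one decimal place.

£5,896.58 ÷ £2,541.63 ≈ 232.0%.

232.0%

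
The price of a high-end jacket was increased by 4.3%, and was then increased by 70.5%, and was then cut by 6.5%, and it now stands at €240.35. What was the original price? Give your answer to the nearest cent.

The overall multiplier applied was 1.043 × 1.705 × 0.935 = 1.662724525.
So the original price was €240.35 ÷ 1.662724525 ≈ €144.55.

€144.55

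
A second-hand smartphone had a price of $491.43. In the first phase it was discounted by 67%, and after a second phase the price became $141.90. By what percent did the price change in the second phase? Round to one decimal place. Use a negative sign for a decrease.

After the first phase: $491.43 × 0.33 = $162.1719.
Second-phase multiplier: $141.90 ÷ $162.1719 ≈ 0.875.
That is a change of -12.5%.

-12.5%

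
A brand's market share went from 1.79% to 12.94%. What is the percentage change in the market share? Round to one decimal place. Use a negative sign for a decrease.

622.9%

The change is 12.94 − 1.79 = 11.15 percentage points.
Relative to the original 1.79%, that is 11.15 ÷ 1.79 ≈ 622.9%.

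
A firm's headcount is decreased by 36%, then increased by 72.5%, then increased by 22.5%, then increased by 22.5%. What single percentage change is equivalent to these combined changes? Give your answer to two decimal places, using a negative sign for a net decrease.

65.67%

A 36% decrease multiplies by 0.64.
Then a 72.5% increase: 0.64 × 1.725 = 1.104.
Then a 22.5% increase: 1.104 × 1.225 = 1.3524.
Then a 22.5% increase: 1.3524 × 1.225 = 1.65669.
Overall factor 1.65669, i.e. 65.67%.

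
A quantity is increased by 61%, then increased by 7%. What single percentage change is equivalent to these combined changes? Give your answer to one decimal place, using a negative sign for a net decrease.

The combined multiplier is 1.61 × 1.07 = 1.7227.
That corresponds to an increase of 72.3%.

72.3%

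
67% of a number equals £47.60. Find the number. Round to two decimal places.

£47.60 ÷ 0.67 ≈ £71.04.

£71.04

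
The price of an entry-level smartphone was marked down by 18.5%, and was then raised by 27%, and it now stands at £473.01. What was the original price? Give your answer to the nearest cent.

£456.99

Undoing the 27% increase: £473.01 ÷ 1.27 ≈ £372.448819.
Undoing the 18.5% decrease: £372.448819 ÷ 0.815 ≈ £456.99.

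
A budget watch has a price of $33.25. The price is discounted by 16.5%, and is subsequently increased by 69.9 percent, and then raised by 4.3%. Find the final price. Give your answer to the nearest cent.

Each change multiplies by a factor: 0.835 × 1.699 × 1.043 = 1.479667595.
$33.25 × 1.479667595 = $49.19894753375 ≈ $49.20.

$49.20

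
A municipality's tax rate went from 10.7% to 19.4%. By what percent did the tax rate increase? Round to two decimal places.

81.31%

The change is 19.4 − 10.7 = 8.7 percentage points.
Relative to the original 10.7%, that is 8.7 ÷ 10.7 ≈ 81.31%.
So the tax rate rose by 81.31%.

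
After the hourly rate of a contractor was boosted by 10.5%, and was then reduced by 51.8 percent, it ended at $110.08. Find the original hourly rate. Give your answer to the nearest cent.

$206.68

The overall multiplier applied was 1.105 × 0.482 = 0.53261.
So the original hourly rate was $110.08 ÷ 0.53261 ≈ $206.68.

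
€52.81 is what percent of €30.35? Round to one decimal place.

€52.81 ÷ €30.35 ≈ 174.0%.

174.0%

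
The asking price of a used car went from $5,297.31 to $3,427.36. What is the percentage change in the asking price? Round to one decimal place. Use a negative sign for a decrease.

Change: $3,427.36 − $5,297.31 = -$1,869.95.
Relative to the original: -$1,869.95 ÷ $5,297.31 ≈ -35.3%.

-35.3%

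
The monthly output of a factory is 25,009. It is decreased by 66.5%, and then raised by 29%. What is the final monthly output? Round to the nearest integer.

10,808

Apply the 66.5% decrease: 25,009 × 0.335 = 8378.015.
After the 29% increase: 8378.015 × 1.29 = 10807.63935 ≈ 10,808.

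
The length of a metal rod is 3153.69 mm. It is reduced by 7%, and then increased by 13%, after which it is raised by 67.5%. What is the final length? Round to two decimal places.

Each change multiplies by a factor: 0.93 × 1.13 × 1.675 = 1.7602575.
3153.69 × 1.7602575 = 5551.306475175 ≈ 5551.31.

5551.31 mm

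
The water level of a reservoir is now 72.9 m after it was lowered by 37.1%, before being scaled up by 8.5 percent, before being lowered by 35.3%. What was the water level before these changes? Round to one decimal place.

165.1 m

The overall multiplier applied was 0.629 × 1.085 × 0.647 = 0.441554855.
So the original water level was 72.9 ÷ 0.441554855 ≈ 165.1 m.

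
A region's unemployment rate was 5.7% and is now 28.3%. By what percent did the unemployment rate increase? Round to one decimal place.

The change is 28.3 − 5.7 = 22.6 percentage points.
Relative to the original 5.7%, that is 22.6 ÷ 5.7 ≈ 396.5%.
So the unemployment rate rose by 396.5%.

396.5%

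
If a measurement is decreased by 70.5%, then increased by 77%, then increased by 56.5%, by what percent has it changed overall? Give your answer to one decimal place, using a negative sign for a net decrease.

-18.3%

The combined multiplier is 0.295 × 1.77 × 1.565 = 0.81716475.
That corresponds to a decrease of 18.3%.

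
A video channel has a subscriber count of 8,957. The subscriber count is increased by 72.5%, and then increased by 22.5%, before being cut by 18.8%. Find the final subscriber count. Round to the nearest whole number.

15,369

Each change multiplies by a factor: 1.725 × 1.225 × 0.812 = 1.7158575.
8,957 × 1.7158575 = 15368.9356275 ≈ 15,369.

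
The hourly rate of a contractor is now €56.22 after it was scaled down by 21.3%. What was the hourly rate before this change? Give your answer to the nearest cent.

€71.44

The overall multiplier applied was 0.787.
So the original hourly rate was €56.22 ÷ 0.787 ≈ €71.44.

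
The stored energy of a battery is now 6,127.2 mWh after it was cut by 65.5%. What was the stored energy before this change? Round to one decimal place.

17,760.0 mWh

The overall multiplier applied was 0.345.
So the original stored energy was 6,127.2 ÷ 0.345 = 17,760.0 mWh.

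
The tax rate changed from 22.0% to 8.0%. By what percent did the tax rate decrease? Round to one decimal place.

The change is 8.0 − 22.0 = -14.0 percentage points.
Relative to the original 22.0%, that is -14.0 ÷ 22.0 ≈ -63.6%.
So the tax rate fell by 63.6%.

63.6%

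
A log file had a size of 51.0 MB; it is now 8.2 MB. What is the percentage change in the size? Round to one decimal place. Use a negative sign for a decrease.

Change: 8.2 − 51.0 = -42.8.
Relative to the original: -42.8 ÷ 51.0 ≈ -83.9%.

-83.9%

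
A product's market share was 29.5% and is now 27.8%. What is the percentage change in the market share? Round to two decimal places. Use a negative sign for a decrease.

The change is 27.8 − 29.5 = -1.7 percentage points.
Relative to the original 29.5%, that is -1.7 ÷ 29.5 ≈ -5.76%.

-5.76%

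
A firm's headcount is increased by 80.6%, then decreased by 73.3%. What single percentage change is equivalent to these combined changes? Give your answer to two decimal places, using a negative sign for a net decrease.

An 80.6% increase multiplies by 1.806.
Then a 73.3% decrease: 1.806 × 0.267 = 0.482202.
Overall factor 0.482202, i.e. -51.78%.

-51.78%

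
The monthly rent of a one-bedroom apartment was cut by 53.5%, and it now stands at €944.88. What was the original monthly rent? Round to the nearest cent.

The overall multiplier applied was 0.465.
So the original monthly rent was €944.88 ÷ 0.465 = €2032.00.

€2032.00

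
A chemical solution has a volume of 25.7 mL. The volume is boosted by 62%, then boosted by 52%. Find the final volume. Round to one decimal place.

63.3 mL

Apply the 62% increase: 25.7 × 1.62 = 41.634.
52% increase: 41.634 × 1.52 = 63.28368 ≈ 63.3.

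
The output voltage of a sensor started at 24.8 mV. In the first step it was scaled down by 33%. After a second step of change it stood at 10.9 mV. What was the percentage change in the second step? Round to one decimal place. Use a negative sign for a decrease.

-34.4%

After the first step: 24.8 × 0.67 = 16.616.
Second-step multiplier: 10.9 ÷ 16.616 ≈ 0.65599.
That is a change of -34.4%.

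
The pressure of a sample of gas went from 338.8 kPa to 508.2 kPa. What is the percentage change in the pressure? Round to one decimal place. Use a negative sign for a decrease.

Change: 508.2 − 338.8 = 169.4.
Relative to the original: 169.4 ÷ 338.8 = 50.0%.

50.0%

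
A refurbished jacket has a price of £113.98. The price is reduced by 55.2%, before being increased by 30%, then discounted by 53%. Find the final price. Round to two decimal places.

Each change multiplies by a factor: 0.448 × 1.3 × 0.47 = 0.273728.
£113.98 × 0.273728 = £31.19951744 ≈ £31.20.

£31.20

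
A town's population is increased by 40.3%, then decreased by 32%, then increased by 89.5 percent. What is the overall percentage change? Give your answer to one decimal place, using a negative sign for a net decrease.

A 40.3% increase multiplies by 1.403.
Then a 32% decrease: 1.403 × 0.68 = 0.95404.
Then an 89.5% increase: 0.95404 × 1.895 = 1.8079058.
Overall factor 1.8079058, i.e. 80.8%.

80.8%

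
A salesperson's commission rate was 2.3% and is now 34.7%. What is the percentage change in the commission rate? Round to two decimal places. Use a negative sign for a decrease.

1408.70%

The change is 34.7 − 2.3 = 32.4 percentage points.
Relative to the original 2.3%, that is 32.4 ÷ 2.3 ≈ 1408.70%.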